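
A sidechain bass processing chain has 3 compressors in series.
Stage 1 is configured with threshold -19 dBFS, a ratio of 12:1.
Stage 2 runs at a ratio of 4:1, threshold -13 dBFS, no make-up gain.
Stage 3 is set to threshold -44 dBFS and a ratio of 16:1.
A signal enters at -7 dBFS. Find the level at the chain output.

-42.375 dBFS

Stage 1: -7 dBFS is 12 dB over -19 dBFS; at 12:1 that becomes 1 dB over, giving -18 dBFS.
Stage 2: -18 dBFS ≤ -13 dBFS, so stage 2 doesn't engage; output -18 dBFS.
Stage 3: overshoot 26 dB → 26/16 = 1.625 dB → -42.375 dBFS.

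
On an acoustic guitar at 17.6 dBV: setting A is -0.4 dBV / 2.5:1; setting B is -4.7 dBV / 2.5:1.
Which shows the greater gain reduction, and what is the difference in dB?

B, by 2.58 dB

A: 18 dB over, compressed to 7.2 dB over, so 10.8 dB of GR.
B: 22.3 dB over, compressed to 8.92 dB over, so 13.38 dB of GR.
B applies 2.58 dB more gain reduction.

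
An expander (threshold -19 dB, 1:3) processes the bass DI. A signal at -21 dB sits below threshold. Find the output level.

-25 dB

Below threshold, a 1:3 expander applies gain = (3−1)×(T − x) of attenuation.
(3−1) × 2 = 4 dB, so output = -21 − 4 = -25 dB.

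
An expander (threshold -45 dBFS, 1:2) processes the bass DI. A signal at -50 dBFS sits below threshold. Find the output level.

-55 dBFS

The input is 5 dB below the -45 dBFS threshold.
A 1:2 expander multiplies undershoot by 2: 5 × 2 = 10 dB below threshold.
Output = -45 − 10 = -55 dBFS.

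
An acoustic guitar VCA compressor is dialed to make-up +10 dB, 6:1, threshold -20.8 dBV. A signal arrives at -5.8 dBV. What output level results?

The input is 15 dB above the -20.8 dBV threshold.
The 15 dB excess becomes 2.5 dB after 6:1 reduction.
So the level is -20.8 + 2.5 = -18.3 dBV; make-up adds 10 dB, giving -8.3 dBV.

-8.3 dBV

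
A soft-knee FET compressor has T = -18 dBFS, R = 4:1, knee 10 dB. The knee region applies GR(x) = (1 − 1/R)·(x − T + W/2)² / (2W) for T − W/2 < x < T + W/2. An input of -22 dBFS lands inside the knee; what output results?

x − T + W/2 = -22 − (-18) + 5 = 1.
GR = (1 − 1/4) × 1² / 20 = 0.75 × 1 / 20 = 0.0375 dB.
Output = -22 − 0.0375 = -22.0375 dBFS.

-22.0375 dBFS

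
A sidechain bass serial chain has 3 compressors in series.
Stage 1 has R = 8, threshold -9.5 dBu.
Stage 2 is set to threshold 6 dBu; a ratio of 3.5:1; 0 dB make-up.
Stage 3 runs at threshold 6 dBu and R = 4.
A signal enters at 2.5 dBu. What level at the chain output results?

Stage 1: 2.5 dBu is 12 dB over -9.5 dBu; at 8:1 that becomes 1.5 dB over, giving -8 dBu.
Stage 2: below threshold (-8 ≤ 6); passes unchanged; output -8 dBu.
Stage 3: below threshold (-8 ≤ 6); passes unchanged; output -8 dBu.

-8 dBu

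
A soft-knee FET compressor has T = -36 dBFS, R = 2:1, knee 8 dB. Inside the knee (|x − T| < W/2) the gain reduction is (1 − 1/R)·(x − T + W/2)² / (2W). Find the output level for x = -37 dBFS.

-37.28125 dBFS

x − T + W/2 = -37 − (-36) + 4 = 3.
GR = (1 − 1/2) × 3² / 16 = 0.5 × 9 / 16 = 0.28125 dB.
Output = -37 − 0.28125 = -37.28125 dBFS.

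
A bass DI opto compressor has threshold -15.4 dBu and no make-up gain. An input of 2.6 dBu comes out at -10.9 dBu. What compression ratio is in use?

4:1

Input overshoot = 2.6 − (-15.4) = 18 dB; output overshoot = -10.9 − (-15.4) = 4.5 dB.
Ratio = 18 / 4.5 = 4.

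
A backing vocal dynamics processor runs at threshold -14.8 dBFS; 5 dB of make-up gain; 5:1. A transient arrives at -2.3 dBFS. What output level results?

-7.3 dBFS

-2.3 dBFS sits 12.5 dB over threshold.
The 12.5 dB excess becomes 2.5 dB after 5:1 reduction.
So the level is -14.8 + 2.5 = -12.3 dBFS; make-up adds 5 dB, giving -7.3 dBFS.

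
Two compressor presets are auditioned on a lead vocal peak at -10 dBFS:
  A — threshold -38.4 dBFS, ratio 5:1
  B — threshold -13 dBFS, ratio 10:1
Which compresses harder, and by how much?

A: GR = 28.4 − 28.4/5 = 22.72 dB.
B: GR = 3 − 3/10 = 2.7 dB.
A reduces 20.02 dB more.

A, by 20.02 dB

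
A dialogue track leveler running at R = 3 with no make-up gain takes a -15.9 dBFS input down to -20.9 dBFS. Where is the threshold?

-23.4 dBFS

Gain reduction = -15.9 − (-20.9) = 5 dB; output overshoot = GR / (R − 1) = 5 / 2 = 2.5 dB.
Threshold = output − output overshoot = -20.9 − 2.5 = -23.4 dBFS.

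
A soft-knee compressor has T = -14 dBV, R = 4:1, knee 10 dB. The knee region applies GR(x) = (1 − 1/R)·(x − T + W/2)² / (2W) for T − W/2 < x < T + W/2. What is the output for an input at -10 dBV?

-13.0375 dBV

x − T + W/2 = -10 − (-14) + 5 = 9.
GR = (1 − 1/4) × 9² / 20 = 0.75 × 81 / 20 = 3.0375 dB.
Output = -10 − 3.0375 = -13.0375 dBV.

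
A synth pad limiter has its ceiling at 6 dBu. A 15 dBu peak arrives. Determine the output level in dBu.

6 dBu

A brickwall limiter is an ∞:1 compressor: any input above the ceiling is clamped to 6 dBu.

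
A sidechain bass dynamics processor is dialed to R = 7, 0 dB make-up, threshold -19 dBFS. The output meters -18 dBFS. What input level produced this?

That's 1 dB above the -19 dBFS threshold.
Input overshoot = R × output overshoot = 7 dB → input = -19 + 7 = -12 dBFS.

-12 dBFS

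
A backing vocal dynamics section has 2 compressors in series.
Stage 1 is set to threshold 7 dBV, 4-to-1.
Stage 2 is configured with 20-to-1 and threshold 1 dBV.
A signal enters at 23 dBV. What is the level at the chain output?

Stage 1: 23 dBV is 16 dB over 7 dBV; at 4:1 that becomes 4 dB over, giving 11 dBV.
Stage 2: overshoot 10 dB → 10/20 = 0.5 dB → 1.5 dBV.

1.5 dBV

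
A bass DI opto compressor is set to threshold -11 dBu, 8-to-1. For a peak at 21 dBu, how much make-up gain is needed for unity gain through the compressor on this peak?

28 dB

Without make-up, output = threshold + overshoot/8 = -11 + 4 = -7 dBu.
Gap to target: 28 dB.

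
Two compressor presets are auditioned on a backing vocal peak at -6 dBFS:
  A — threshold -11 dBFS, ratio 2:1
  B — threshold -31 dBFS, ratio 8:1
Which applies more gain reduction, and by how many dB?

A: 5 dB over, compressed to 2.5 dB over, so 2.5 dB of GR.
B: 25 dB over, compressed to 3.125 dB over, so 21.875 dB of GR.
B applies 19.375 dB more gain reduction.

B, by 19.375 dB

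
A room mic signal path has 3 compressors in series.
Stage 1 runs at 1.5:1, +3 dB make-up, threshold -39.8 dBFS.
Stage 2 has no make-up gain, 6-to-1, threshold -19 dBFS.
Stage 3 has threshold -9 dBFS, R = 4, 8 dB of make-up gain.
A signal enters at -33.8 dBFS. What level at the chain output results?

Stage 1: -33.8 dBFS is 6 dB over -39.8 dBFS; at 1.5:1 that becomes 4 dB over, giving -35.8 dBFS; +3 dB make-up → -32.8 dBFS.
Stage 2: -32.8 dBFS is at or below the -19 dBFS threshold — no compression; output -32.8 dBFS.
Stage 3: -32.8 dBFS is at or below the -9 dBFS threshold — no compression; make-up brings it to -24.8 dBFS.

-24.8 dBFS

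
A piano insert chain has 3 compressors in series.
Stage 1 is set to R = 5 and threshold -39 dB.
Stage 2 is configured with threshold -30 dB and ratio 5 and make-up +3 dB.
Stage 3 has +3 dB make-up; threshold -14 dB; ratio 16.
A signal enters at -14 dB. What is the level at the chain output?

Stage 1: -14 dB is 25 dB over -39 dB; at 5:1 that becomes 5 dB over, giving -34 dB.
Stage 2: -34 dB is at or below the -30 dB threshold — no compression; make-up brings it to -31 dB.
Stage 3: -31 dB ≤ -14 dB, so stage 3 doesn't engage; make-up brings it to -28 dB.

-28 dB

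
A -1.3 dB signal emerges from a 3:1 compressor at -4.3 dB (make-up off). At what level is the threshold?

Input is 4.5 dB above T (since output overshoot × R = input overshoot: (-4.3 − T)·3 = -1.3 − T gives T = -5.8 dB).
Check: -5.8 + (-1.3 − (-5.8))/3 = -5.8 + 1.5 = -4.3 dB. ✓

-5.8 dB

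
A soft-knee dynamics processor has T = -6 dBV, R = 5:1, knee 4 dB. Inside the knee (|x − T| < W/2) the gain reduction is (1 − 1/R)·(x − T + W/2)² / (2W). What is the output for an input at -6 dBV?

x − T + W/2 = -6 − (-6) + 2 = 2.
GR = (1 − 1/5) × 2² / 8 = 0.8 × 4 / 8 = 0.4 dB.
Output = -6 − 0.4 = -6.4 dBV.

-6.4 dBV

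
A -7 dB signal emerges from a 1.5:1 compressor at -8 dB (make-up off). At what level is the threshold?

Gain reduction = -7 − (-8) = 1 dB; output overshoot = GR / (R − 1) = 1 / 0.5 = 2 dB.
Threshold = output − output overshoot = -8 − 2 = -10 dB.

-10 dB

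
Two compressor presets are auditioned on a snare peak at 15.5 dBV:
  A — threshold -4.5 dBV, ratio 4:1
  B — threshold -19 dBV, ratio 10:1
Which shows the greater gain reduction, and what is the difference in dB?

B, by 16.05 dB

A: GR = 20 − 20/4 = 15 dB.
B: GR = 34.5 − 34.5/10 = 31.05 dB.
B reduces 16.05 dB more.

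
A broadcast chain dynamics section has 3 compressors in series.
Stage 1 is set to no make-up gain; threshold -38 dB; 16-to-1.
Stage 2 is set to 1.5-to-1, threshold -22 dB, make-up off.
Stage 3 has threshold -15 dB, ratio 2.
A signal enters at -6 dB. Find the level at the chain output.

Stage 1: 32 dB above -38 dB, reduced 16:1 to 2 dB above → -36 dB.
Stage 2: -36 dB is at or below the -22 dB threshold — no compression; output -36 dB.
Stage 3: -36 dB ≤ -15 dB, so stage 3 doesn't engage; output -36 dB.

-36 dB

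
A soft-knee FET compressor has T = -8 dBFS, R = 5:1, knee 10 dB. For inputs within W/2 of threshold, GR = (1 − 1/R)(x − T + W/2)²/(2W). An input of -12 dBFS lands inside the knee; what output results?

x − T + W/2 = -12 − (-8) + 5 = 1.
GR = (1 − 1/5) × 1² / 20 = 0.8 × 1 / 20 = 0.04 dB.
Output = -12 − 0.04 = -12.04 dBFS.

-12.04 dBFS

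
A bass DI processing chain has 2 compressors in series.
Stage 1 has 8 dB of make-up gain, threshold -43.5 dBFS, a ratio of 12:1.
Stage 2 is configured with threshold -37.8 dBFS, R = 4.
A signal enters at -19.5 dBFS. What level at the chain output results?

-36.725 dBFS

Stage 1: -19.5 dBFS is 24 dB over -43.5 dBFS; at 12:1 that becomes 2 dB over, giving -41.5 dBFS; +8 dB make-up → -33.5 dBFS.
Stage 2: 4.3 dB above -37.8 dBFS, reduced 4:1 to 1.075 dB above → -36.725 dBFS.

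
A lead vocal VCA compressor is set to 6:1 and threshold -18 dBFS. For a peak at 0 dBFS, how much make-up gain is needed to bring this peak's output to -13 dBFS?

2 dB

Without make-up, output = threshold + overshoot/6 = -18 + 3 = -15 dBFS.
Gap to target: 2 dB.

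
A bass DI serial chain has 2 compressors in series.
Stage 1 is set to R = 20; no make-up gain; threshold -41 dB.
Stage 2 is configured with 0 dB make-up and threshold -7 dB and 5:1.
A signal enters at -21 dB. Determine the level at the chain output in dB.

Stage 1: 20 dB above -41 dB, reduced 20:1 to 1 dB above → -40 dB.
Stage 2: -40 dB is at or below the -7 dB threshold — no compression; output -40 dB.

-40 dB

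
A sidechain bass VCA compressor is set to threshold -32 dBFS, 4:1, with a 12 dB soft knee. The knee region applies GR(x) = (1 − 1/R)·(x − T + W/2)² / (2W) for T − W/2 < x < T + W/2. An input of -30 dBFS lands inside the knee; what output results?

x − T + W/2 = -30 − (-32) + 6 = 8.
GR = (1 − 1/4) × 8² / 24 = 0.75 × 64 / 24 = 2 dB.
Output = -30 − 2 = -32 dBFS.

-32 dBFS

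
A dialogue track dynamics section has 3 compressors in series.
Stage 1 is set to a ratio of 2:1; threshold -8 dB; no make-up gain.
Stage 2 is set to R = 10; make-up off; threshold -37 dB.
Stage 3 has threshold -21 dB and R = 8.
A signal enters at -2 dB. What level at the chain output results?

Stage 1: overshoot 6 dB → 6/2 = 3 dB → -5 dB.
Stage 2: 32 dB above -37 dB, reduced 10:1 to 3.2 dB above → -33.8 dB.
Stage 3: -33.8 dB is at or below the -21 dB threshold — no compression; output -33.8 dB.

-33.8 dB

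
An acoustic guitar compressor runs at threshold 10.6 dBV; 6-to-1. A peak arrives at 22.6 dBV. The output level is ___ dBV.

Overshoot: 22.6 − 10.6 = 12 dB.
At 6:1 the overshoot is divided by 6, leaving 2 dB above threshold.
That puts the output at 12.6 dBV.

12.6 dBV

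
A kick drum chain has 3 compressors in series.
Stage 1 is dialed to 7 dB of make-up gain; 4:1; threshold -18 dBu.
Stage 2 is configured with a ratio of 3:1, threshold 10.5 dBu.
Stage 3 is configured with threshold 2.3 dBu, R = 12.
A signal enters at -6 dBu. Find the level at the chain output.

Stage 1: 12 dB above -18 dBu, reduced 4:1 to 3 dB above → -15 dBu; +7 dB make-up → -8 dBu.
Stage 2: -8 dBu is at or below the 10.5 dBu threshold — no compression; output -8 dBu.
Stage 3: -8 dBu is at or below the 2.3 dBu threshold — no compression; output -8 dBu.

-8 dBu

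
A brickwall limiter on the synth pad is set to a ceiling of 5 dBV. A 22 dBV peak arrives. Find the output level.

5 dBV

At ∞:1, everything above 5 dBV is held at the ceiling.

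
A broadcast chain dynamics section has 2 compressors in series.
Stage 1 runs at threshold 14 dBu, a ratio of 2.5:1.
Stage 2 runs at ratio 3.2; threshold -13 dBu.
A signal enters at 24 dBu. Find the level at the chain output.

Stage 1: 24 dBu is 10 dB over 14 dBu; at 2.5:1 that becomes 4 dB over, giving 18 dBu.
Stage 2: 31 dB above -13 dBu, reduced 3.2:1 to 9.6875 dB above → -3.3125 dBu.

-3.3125 dBu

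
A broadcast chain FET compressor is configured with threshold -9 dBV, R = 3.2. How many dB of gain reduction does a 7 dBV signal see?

7 dBV exceeds the threshold by 16 dB.
After 3.2:1 compression the overshoot becomes 16/3.2 = 5 dB.
GR = overshoot in − overshoot out = 16 − 5 = 11 dB.

11 dB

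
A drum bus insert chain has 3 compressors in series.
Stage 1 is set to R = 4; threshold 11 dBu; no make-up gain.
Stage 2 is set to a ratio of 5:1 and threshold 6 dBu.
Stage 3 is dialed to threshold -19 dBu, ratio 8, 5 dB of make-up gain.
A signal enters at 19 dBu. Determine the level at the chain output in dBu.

Stage 1: 19 dBu is 8 dB over 11 dBu; at 4:1 that becomes 2 dB over, giving 13 dBu.
Stage 2: 13 dBu is 7 dB over 6 dBu; at 5:1 that becomes 1.4 dB over, giving 7.4 dBu.
Stage 3: 7.4 dBu is 26.4 dB over -19 dBu; at 8:1 that becomes 3.3 dB over, giving -15.7 dBu; +5 dB make-up → -10.7 dBu.

-10.7 dBu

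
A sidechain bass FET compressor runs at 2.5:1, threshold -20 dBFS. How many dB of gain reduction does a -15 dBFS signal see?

The signal is 5 dB above threshold.
After 2.5:1 compression the overshoot becomes 5/2.5 = 2 dB.
Gain reduction = 5 − 2 = 3 dB.

3 dB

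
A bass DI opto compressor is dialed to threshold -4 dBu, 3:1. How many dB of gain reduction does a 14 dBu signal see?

14 dBu exceeds the threshold by 18 dB.
After 3:1 compression the overshoot becomes 18/3 = 6 dB.
GR = overshoot in − overshoot out = 18 − 6 = 12 dB.

12 dB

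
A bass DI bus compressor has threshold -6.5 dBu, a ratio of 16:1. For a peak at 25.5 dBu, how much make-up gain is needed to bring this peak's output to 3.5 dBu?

Overshoot 32 dB → 32/16 = 2 dB after compression, so the compressed level is -6.5 + 2 = -4.5 dBu.
Make-up = target − compressed = 3.5 − (-4.5) = 8 dB.

8 dB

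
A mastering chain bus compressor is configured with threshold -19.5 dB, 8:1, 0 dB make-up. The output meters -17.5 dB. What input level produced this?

-3.5 dB

That's 2 dB above the -19.5 dB threshold.
Input overshoot = R × output overshoot = 16 dB → input = -19.5 + 16 = -3.5 dB.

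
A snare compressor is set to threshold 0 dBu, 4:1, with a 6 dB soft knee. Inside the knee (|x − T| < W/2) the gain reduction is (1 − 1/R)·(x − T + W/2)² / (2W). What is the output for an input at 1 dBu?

0 dBu

x − T + W/2 = 1 − 0 + 3 = 4.
GR = (1 − 1/4) × 4² / 12 = 0.75 × 16 / 12 = 1 dB.
Output = 1 − 1 = 0 dBu.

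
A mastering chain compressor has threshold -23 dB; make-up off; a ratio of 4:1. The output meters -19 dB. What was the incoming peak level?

That's 4 dB above the -23 dB threshold.
Input overshoot = R × output overshoot = 16 dB → input = -23 + 16 = -7 dB.

-7 dB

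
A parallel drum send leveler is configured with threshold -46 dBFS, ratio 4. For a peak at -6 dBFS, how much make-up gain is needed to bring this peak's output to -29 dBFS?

Without make-up, output = threshold + overshoot/4 = -46 + 10 = -36 dBFS.
Gap to target: 7 dB.

7 dB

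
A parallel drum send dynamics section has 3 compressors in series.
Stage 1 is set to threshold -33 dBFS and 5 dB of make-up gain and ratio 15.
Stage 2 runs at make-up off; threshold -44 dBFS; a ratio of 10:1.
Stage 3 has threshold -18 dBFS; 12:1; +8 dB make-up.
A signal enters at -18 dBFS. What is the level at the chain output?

Stage 1: -18 dBFS is 15 dB over -33 dBFS; at 15:1 that becomes 1 dB over, giving -32 dBFS; +5 dB make-up → -27 dBFS.
Stage 2: 17 dB above -44 dBFS, reduced 10:1 to 1.7 dB above → -42.3 dBFS.
Stage 3: below threshold (-42.3 ≤ -18); passes unchanged; make-up brings it to -34.3 dBFS.

-34.3 dBFS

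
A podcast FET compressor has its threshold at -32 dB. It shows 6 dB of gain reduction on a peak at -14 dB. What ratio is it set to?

1.5:1

Input overshoot = -14 − (-32) = 18 dB.
Output overshoot = 18 − 6 = 12 dB.
Ratio = input overshoot / output overshoot = 18 / 12 = 1.5.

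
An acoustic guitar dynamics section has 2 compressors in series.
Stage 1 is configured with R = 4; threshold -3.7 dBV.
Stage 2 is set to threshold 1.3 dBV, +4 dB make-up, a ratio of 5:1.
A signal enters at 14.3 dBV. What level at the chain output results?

4.8 dBV

Stage 1: overshoot 18 dB → 18/4 = 4.5 dB → 0.8 dBV.
Stage 2: 0.8 dBV ≤ 1.3 dBV, so stage 2 doesn't engage; make-up brings it to 4.8 dBV.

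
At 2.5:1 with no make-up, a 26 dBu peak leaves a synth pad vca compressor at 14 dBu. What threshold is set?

6 dBu

Gain reduction = 26 − 14 = 12 dB; output overshoot = GR / (R − 1) = 12 / 1.5 = 8 dB.
Threshold = output − output overshoot = 14 − 8 = 6 dBu.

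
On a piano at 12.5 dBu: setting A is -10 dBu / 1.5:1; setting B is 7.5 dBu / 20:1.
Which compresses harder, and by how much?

A, by 2.75 dB

A: GR = 22.5 − 22.5/1.5 = 7.5 dB.
B: GR = 5 − 5/20 = 4.75 dB.
Difference: 2.75 dB in favour of A.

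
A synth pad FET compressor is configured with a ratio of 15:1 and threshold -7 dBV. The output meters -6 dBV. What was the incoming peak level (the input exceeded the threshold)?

8 dBV

The compressed level sits -6 − (-7) = 1 dB over threshold.
Input overshoot = R × output overshoot = 15 dB → input = -7 + 15 = 8 dBV.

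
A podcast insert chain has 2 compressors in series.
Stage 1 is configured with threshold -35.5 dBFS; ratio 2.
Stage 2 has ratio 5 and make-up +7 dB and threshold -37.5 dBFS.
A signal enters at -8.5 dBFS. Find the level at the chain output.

-27.4 dBFS

Stage 1: 27 dB above -35.5 dBFS, reduced 2:1 to 13.5 dB above → -22 dBFS.
Stage 2: overshoot 15.5 dB → 15.5/5 = 3.1 dB → -34.4 dBFS; +7 dB make-up → -27.4 dBFS.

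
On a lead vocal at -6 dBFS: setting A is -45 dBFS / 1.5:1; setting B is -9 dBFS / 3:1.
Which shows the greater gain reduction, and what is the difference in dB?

A: 39 dB over, compressed to 26 dB over, so 13 dB of GR.
B: 3 dB over, compressed to 1 dB over, so 2 dB of GR.
A reduces 11 dB more.

A, by 11 dB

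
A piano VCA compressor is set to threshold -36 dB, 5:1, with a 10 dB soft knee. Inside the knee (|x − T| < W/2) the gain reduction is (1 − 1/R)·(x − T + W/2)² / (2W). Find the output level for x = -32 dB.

x − T + W/2 = -32 − (-36) + 5 = 9.
GR = (1 − 1/5) × 9² / 20 = 0.8 × 81 / 20 = 3.24 dB.
Output = -32 − 3.24 = -35.24 dB.

-35.24 dB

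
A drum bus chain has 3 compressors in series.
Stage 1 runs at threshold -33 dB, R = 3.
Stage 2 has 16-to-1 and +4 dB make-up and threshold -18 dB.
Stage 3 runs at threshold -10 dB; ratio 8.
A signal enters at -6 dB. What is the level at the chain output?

-20 dB

Stage 1: 27 dB above -33 dB, reduced 3:1 to 9 dB above → -24 dB.
Stage 2: below threshold (-24 ≤ -18); passes unchanged; make-up brings it to -20 dB.
Stage 3: -20 dB is at or below the -10 dB threshold — no compression; output -20 dB.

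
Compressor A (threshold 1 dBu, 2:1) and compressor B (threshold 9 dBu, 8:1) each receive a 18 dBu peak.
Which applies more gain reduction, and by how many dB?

A: 17 dB over, compressed to 8.5 dB over, so 8.5 dB of GR.
B: 9 dB over, compressed to 1.125 dB over, so 7.875 dB of GR.
A reduces 0.625 dB more.

A, by 0.625 dB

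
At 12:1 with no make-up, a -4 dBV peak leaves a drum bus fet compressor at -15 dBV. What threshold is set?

Gain reduction = -4 − (-15) = 11 dB; output overshoot = GR / (R − 1) = 11 / 11 = 1 dB.
Threshold = output − output overshoot = -15 − 1 = -16 dBV.

-16 dBV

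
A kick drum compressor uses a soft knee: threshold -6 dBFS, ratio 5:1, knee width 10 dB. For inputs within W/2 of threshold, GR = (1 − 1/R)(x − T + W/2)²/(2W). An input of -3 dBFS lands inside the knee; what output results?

-5.56 dBFS

x − T + W/2 = -3 − (-6) + 5 = 8.
GR = (1 − 1/5) × 8² / 20 = 0.8 × 64 / 20 = 2.56 dB.
Output = -3 − 2.56 = -5.56 dBFS.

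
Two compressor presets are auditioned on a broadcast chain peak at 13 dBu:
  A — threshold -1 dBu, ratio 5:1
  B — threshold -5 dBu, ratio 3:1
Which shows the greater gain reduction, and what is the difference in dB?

A: 14 dB over, compressed to 2.8 dB over, so 11.2 dB of GR.
B: 18 dB over, compressed to 6 dB over, so 12 dB of GR.
B applies 0.8 dB more gain reduction.

B, by 0.8 dB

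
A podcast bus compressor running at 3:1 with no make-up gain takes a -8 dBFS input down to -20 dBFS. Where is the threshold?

-26 dBFS

Input is 18 dB above T (since output overshoot × R = input overshoot: (-20 − T)·3 = -8 − T gives T = -26 dBFS).
Check: -26 + (-8 − (-26))/3 = -26 + 6 = -20 dBFS. ✓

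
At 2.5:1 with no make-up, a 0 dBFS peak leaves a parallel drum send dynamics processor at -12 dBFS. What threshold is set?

Input is 20 dB above T (since output overshoot × R = input overshoot: (-12 − T)·2.5 = 0 − T gives T = -20 dBFS).
Check: -20 + (0 − (-20))/2.5 = -20 + 8 = -12 dBFS. ✓

-20 dBFS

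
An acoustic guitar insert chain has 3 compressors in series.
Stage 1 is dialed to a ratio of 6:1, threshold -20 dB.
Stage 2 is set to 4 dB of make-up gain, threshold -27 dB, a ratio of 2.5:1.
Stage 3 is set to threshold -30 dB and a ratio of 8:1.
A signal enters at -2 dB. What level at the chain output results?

Stage 1: 18 dB above -20 dB, reduced 6:1 to 3 dB above → -17 dB.
Stage 2: 10 dB above -27 dB, reduced 2.5:1 to 4 dB above → -23 dB; +4 dB make-up → -19 dB.
Stage 3: -19 dB is 11 dB over -30 dB; at 8:1 that becomes 1.375 dB over, giving -28.625 dB.

-28.625 dB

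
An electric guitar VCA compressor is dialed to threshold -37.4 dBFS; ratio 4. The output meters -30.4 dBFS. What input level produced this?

That's 7 dB above the -37.4 dBFS threshold.
Before 4:1 compression the overshoot was 7 × 4 = 28 dB, so input = -37.4 + 28 = -9.4 dBFS.

-9.4 dBFS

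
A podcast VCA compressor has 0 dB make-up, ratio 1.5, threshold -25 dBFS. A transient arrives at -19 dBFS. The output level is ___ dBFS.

-19 dBFS sits 6 dB over threshold.
At 1.5:1 the overshoot is divided by 1.5, leaving 4 dB above threshold.
That puts the output at -21 dBFS.

-21 dBFS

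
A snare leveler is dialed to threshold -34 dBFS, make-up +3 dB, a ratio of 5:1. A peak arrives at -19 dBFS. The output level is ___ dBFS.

-28 dBFS

Overshoot: -19 − (-34) = 15 dB.
5:1 compression reduces that to 15/5 = 3 dB over.
Output = -34 + 3 = -31 dBFS; make-up adds 3 dB, giving -28 dBFS.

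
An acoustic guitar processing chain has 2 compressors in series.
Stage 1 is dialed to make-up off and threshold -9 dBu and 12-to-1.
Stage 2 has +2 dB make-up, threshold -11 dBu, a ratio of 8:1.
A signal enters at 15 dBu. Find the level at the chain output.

-8.5 dBu

Stage 1: overshoot 24 dB → 24/12 = 2 dB → -7 dBu.
Stage 2: 4 dB above -11 dBu, reduced 8:1 to 0.5 dB above → -10.5 dBu; +2 dB make-up → -8.5 dBu.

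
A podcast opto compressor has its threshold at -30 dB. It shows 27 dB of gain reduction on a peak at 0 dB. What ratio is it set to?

10:1

Input overshoot = 0 − (-30) = 30 dB.
Output overshoot = 30 − 27 = 3 dB.
Ratio = input overshoot / output overshoot = 30 / 3 = 10.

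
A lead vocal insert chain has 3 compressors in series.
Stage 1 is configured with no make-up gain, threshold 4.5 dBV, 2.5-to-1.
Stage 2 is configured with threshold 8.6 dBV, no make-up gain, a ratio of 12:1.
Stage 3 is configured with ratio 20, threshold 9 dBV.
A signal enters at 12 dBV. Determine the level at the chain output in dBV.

Stage 1: 12 dBV is 7.5 dB over 4.5 dBV; at 2.5:1 that becomes 3 dB over, giving 7.5 dBV.
Stage 2: 7.5 dBV ≤ 8.6 dBV, so stage 2 doesn't engage; output 7.5 dBV.
Stage 3: 7.5 dBV is at or below the 9 dBV threshold — no compression; output 7.5 dBV.

7.5 dBV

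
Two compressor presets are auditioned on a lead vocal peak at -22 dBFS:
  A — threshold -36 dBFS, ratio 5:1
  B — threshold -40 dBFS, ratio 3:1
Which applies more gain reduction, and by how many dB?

A: 14 dB over, compressed to 2.8 dB over, so 11.2 dB of GR.
B: 18 dB over, compressed to 6 dB over, so 12 dB of GR.
Difference: 0.8 dB in favour of B.

B, by 0.8 dB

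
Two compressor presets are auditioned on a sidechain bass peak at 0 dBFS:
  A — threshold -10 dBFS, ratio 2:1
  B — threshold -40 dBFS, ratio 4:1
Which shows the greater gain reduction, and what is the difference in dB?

B, by 25 dB

A: 10 dB over, compressed to 5 dB over, so 5 dB of GR.
B: 40 dB over, compressed to 10 dB over, so 30 dB of GR.
Difference: 25 dB in favour of B.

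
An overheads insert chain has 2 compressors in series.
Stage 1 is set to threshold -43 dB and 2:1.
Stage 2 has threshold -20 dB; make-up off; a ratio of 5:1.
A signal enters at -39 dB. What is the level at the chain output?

Stage 1: overshoot 4 dB → 4/2 = 2 dB → -41 dB.
Stage 2: -41 dB is at or below the -20 dB threshold — no compression; output -41 dB.

-41 dB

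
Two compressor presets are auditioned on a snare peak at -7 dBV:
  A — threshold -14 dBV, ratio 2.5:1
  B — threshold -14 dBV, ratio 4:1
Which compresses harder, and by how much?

A: 7 dB over, compressed to 2.8 dB over, so 4.2 dB of GR.
B: 7 dB over, compressed to 1.75 dB over, so 5.25 dB of GR.
B applies 1.05 dB more gain reduction.

B, by 1.05 dB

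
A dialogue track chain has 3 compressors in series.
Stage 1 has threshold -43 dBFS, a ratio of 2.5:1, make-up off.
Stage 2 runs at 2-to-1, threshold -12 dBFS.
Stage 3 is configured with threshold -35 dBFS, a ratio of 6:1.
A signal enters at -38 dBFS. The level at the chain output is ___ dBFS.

Stage 1: 5 dB above -43 dBFS, reduced 2.5:1 to 2 dB above → -41 dBFS.
Stage 2: below threshold (-41 ≤ -12); passes unchanged; output -41 dBFS.
Stage 3: -41 dBFS is at or below the -35 dBFS threshold — no compression; output -41 dBFS.

-41 dBFS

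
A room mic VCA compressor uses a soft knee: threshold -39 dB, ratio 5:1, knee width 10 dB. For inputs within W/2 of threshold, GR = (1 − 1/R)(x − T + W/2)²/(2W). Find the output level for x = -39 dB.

x − T + W/2 = -39 − (-39) + 5 = 5.
GR = (1 − 1/5) × 5² / 20 = 0.8 × 25 / 20 = 1 dB.
Output = -39 − 1 = -40 dB.

-40 dB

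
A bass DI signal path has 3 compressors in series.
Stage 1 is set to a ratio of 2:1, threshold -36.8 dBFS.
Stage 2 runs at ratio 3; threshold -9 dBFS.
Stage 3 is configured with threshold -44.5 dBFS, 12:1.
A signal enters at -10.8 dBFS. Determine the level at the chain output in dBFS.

-42.775 dBFS

Stage 1: 26 dB above -36.8 dBFS, reduced 2:1 to 13 dB above → -23.8 dBFS.
Stage 2: -23.8 dBFS is at or below the -9 dBFS threshold — no compression; output -23.8 dBFS.
Stage 3: 20.7 dB above -44.5 dBFS, reduced 12:1 to 1.725 dB above → -42.775 dBFS.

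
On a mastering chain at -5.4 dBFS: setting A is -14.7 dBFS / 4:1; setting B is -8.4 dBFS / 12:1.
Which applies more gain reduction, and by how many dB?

A: 9.3 dB over, compressed to 2.325 dB over, so 6.975 dB of GR.
B: 3 dB over, compressed to 0.25 dB over, so 2.75 dB of GR.
A reduces 4.225 dB more.

A, by 4.225 dB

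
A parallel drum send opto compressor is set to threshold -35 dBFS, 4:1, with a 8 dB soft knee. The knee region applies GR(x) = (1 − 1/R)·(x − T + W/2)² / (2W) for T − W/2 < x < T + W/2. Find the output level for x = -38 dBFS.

x − T + W/2 = -38 − (-35) + 4 = 1.
GR = (1 − 1/4) × 1² / 16 = 0.75 × 1 / 16 = 0.046875 dB.
Output = -38 − 0.046875 = -38.046875 dBFS.

-38.046875 dBFS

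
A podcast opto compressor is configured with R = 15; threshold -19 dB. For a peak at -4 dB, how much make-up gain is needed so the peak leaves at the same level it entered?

The peak compresses to -19 + 15/15 = -18 dB.
To reach -4 dB requires -4 − (-18) = 14 dB of make-up.

14 dB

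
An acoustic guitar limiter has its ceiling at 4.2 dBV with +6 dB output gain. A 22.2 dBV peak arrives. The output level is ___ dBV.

At ∞:1, everything above 4.2 dBV is held at the ceiling.
Output gain then adds 6 dB: 4.2 + 6 = 10.2 dBV.

10.2 dBV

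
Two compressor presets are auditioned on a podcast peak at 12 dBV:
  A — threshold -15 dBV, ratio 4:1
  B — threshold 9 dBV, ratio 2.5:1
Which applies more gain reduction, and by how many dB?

A: GR = 27 − 27/4 = 20.25 dB.
B: GR = 3 − 3/2.5 = 1.8 dB.
Difference: 18.45 dB in favour of A.

A, by 18.45 dB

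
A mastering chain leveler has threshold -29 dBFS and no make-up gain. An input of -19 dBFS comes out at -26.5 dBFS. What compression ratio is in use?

4:1

Input overshoot = -19 − (-29) = 10 dB; output overshoot = -26.5 − (-29) = 2.5 dB.
Ratio = 10 / 2.5 = 4.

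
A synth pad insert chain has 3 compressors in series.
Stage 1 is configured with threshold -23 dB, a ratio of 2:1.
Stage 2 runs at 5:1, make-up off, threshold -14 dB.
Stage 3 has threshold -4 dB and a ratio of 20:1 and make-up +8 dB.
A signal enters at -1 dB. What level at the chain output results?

Stage 1: -1 dB is 22 dB over -23 dB; at 2:1 that becomes 11 dB over, giving -12 dB.
Stage 2: -12 dB is 2 dB over -14 dB; at 5:1 that becomes 0.4 dB over, giving -13.6 dB.
Stage 3: -13.6 dB ≤ -4 dB, so stage 3 doesn't engage; make-up brings it to -5.6 dB.

-5.6 dB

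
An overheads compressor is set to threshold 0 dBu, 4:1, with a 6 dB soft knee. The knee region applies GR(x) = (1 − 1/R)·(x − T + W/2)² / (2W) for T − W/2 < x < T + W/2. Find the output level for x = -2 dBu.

-2.0625 dBu

x − T + W/2 = -2 − 0 + 3 = 1.
GR = (1 − 1/4) × 1² / 12 = 0.75 × 1 / 12 = 0.0625 dB.
Output = -2 − 0.0625 = -2.0625 dBu.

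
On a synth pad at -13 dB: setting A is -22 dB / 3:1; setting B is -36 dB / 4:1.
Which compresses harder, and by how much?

A: 9 dB over, compressed to 3 dB over, so 6 dB of GR.
B: 23 dB over, compressed to 5.75 dB over, so 17.25 dB of GR.
B reduces 11.25 dB more.

B, by 11.25 dB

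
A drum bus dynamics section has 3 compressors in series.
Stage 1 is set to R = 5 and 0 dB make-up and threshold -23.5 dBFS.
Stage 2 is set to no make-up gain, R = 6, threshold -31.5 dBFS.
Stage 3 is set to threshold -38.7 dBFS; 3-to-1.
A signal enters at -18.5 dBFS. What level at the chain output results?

Stage 1: -18.5 dBFS is 5 dB over -23.5 dBFS; at 5:1 that becomes 1 dB over, giving -22.5 dBFS.
Stage 2: -22.5 dBFS is 9 dB over -31.5 dBFS; at 6:1 that becomes 1.5 dB over, giving -30 dBFS.
Stage 3: 8.7 dB above -38.7 dBFS, reduced 3:1 to 2.9 dB above → -35.8 dBFS.

-35.8 dBFS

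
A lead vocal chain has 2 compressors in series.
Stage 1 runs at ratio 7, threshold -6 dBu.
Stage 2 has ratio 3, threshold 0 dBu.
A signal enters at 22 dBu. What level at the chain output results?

Stage 1: 28 dB above -6 dBu, reduced 7:1 to 4 dB above → -2 dBu.
Stage 2: -2 dBu is at or below the 0 dBu threshold — no compression; output -2 dBu.

-2 dBu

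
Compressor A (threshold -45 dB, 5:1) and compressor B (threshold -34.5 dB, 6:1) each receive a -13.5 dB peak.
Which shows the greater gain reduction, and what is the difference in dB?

A, by 7.7 dB

A: GR = 31.5 − 31.5/5 = 25.2 dB.
B: GR = 21 − 21/6 = 17.5 dB.
A reduces 7.7 dB more.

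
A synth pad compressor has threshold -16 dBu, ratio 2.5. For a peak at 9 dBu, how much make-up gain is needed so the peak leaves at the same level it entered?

15 dB

Without make-up, output = threshold + overshoot/2.5 = -16 + 10 = -6 dBu.
Gap to target: 15 dB.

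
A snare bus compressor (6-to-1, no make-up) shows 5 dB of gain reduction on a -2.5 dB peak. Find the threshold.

Let T be the threshold. Output overshoot = (input overshoot)/R, so -7.5 − T = (-2.5 − T)/6.
6·(-7.5 − T) = -2.5 − T → 5·T = -45 − (-2.5) = -42.5.
T = -42.5/5 = -8.5 dB.

-8.5 dB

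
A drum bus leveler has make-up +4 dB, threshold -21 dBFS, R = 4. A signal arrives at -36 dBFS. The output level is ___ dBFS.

-36 dBFS is 15 dB below the -21 dBFS threshold, so no gain reduction is applied.
Make-up gain adds 4 dB: -36 + 4 = -32 dBFS.

-32 dBFS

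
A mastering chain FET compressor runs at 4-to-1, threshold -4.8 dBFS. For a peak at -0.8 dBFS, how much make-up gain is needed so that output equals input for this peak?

Overshoot 4 dB → 4/4 = 1 dB after compression, so the compressed level is -4.8 + 1 = -3.8 dBFS.
Make-up = target − compressed = -0.8 − (-3.8) = 3 dB.

3 dB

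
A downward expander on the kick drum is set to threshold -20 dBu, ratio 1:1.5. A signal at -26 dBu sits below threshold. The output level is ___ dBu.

The input is 6 dB below the -20 dBu threshold.
A 1:1.5 expander multiplies undershoot by 1.5: 6 × 1.5 = 9 dB below threshold.
Output = -20 − 9 = -29 dBu.

-29 dBu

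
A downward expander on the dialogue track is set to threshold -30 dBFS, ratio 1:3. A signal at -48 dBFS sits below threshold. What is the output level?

Undershoot = (-30) − (-48) = 18 dB.
At 1:3, that expands to 54 dB under threshold.
Output = -30 − 54 = -84 dBFS.

-84 dBFS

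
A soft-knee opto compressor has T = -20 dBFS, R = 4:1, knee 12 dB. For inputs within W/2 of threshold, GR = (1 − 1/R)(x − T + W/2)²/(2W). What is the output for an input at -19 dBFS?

x − T + W/2 = -19 − (-20) + 6 = 7.
GR = (1 − 1/4) × 7² / 24 = 0.75 × 49 / 24 = 1.53125 dB.
Output = -19 − 1.53125 = -20.53125 dBFS.

-20.53125 dBFS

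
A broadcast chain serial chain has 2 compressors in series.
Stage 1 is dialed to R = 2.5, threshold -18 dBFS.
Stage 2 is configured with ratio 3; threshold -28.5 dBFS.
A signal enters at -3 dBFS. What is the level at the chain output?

Stage 1: -3 dBFS is 15 dB over -18 dBFS; at 2.5:1 that becomes 6 dB over, giving -12 dBFS.
Stage 2: overshoot 16.5 dB → 16.5/3 = 5.5 dB → -23 dBFS.

-23 dBFS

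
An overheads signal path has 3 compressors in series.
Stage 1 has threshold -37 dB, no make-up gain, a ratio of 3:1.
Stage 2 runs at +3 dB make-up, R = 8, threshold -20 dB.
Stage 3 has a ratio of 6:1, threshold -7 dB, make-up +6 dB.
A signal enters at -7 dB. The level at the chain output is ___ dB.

Stage 1: -7 dB is 30 dB over -37 dB; at 3:1 that becomes 10 dB over, giving -27 dB.
Stage 2: below threshold (-27 ≤ -20); passes unchanged; make-up brings it to -24 dB.
Stage 3: -24 dB ≤ -7 dB, so stage 3 doesn't engage; make-up brings it to -18 dB.

-18 dB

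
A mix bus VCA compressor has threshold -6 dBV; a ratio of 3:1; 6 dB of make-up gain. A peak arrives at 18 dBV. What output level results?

Overshoot: 18 − (-6) = 24 dB.
3:1 compression reduces that to 24/3 = 8 dB over.
So the level is -6 + 8 = 2 dBV; make-up adds 6 dB, giving 8 dBV.

8 dBV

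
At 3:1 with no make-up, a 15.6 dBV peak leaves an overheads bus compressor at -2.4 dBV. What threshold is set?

-11.4 dBV

Gain reduction = 15.6 − (-2.4) = 18 dB; output overshoot = GR / (R − 1) = 18 / 2 = 9 dB.
Threshold = output − output overshoot = -2.4 − 9 = -11.4 dBV.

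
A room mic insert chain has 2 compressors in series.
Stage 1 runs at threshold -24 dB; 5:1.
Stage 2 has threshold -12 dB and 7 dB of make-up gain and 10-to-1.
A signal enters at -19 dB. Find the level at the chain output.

-16 dB

Stage 1: -19 dB is 5 dB over -24 dB; at 5:1 that becomes 1 dB over, giving -23 dB.
Stage 2: -23 dB is at or below the -12 dB threshold — no compression; make-up brings it to -16 dB.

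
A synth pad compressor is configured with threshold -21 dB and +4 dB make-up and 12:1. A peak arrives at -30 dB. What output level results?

-26 dB

-30 dB is 9 dB below the -21 dB threshold, so no gain reduction is applied.
Make-up gain adds 4 dB: -30 + 4 = -26 dB.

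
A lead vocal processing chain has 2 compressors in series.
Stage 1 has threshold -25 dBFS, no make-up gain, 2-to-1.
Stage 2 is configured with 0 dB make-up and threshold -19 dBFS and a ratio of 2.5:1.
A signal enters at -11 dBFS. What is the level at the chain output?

-18.6 dBFS

Stage 1: overshoot 14 dB → 14/2 = 7 dB → -18 dBFS.
Stage 2: -18 dBFS is 1 dB over -19 dBFS; at 2.5:1 that becomes 0.4 dB over, giving -18.6 dBFS.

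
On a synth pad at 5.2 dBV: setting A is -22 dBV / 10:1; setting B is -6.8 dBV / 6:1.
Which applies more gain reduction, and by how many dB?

A: GR = 27.2 − 27.2/10 = 24.48 dB.
B: GR = 12 − 12/6 = 10 dB.
Difference: 14.48 dB in favour of A.

A, by 14.48 dB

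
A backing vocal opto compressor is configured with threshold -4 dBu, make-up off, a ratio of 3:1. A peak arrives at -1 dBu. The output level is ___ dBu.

-3 dBu

Overshoot: -1 − (-4) = 3 dB.
The 3 dB excess becomes 1 dB after 3:1 reduction.
That puts the output at -3 dBu.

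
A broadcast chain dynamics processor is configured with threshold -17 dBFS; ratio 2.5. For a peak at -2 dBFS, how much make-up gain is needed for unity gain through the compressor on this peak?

The peak compresses to -17 + 15/2.5 = -11 dBFS.
To reach -2 dBFS requires -2 − (-11) = 9 dB of make-up.

9 dB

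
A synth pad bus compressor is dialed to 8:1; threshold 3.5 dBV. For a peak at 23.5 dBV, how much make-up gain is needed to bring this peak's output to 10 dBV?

4 dB

The peak compresses to 3.5 + 20/8 = 6 dBV.
To reach 10 dBV requires 10 − 6 = 4 dB of make-up.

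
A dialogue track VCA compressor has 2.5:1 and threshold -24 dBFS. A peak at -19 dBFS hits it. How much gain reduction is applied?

3 dB

-19 dBFS exceeds the threshold by 5 dB.
A 2.5:1 ratio leaves 2 dB of that excess.
GR = overshoot in − overshoot out = 5 − 2 = 3 dB.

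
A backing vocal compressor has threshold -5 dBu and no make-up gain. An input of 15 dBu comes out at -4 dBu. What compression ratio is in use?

Input overshoot = 15 − (-5) = 20 dB; output overshoot = -4 − (-5) = 1 dB.
Ratio = 20 / 1 = 20.

20:1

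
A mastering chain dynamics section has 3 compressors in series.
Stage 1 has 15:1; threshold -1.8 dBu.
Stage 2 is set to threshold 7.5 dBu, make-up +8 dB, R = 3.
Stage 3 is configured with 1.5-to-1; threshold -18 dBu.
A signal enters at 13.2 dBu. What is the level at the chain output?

Stage 1: 13.2 dBu is 15 dB over -1.8 dBu; at 15:1 that becomes 1 dB over, giving -0.8 dBu.
Stage 2: -0.8 dBu ≤ 7.5 dBu, so stage 2 doesn't engage; make-up brings it to 7.2 dBu.
Stage 3: overshoot 25.2 dB → 25.2/1.5 = 16.8 dB → -1.2 dBu.

-1.2 dBu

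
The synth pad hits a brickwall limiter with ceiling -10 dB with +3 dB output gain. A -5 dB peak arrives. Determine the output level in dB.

At ∞:1, everything above -10 dB is held at the ceiling.
Output gain then adds 3 dB: -10 + 3 = -7 dB.

-7 dB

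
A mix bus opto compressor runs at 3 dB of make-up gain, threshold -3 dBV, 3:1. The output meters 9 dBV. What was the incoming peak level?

24 dBV

Before make-up, the level was 9 − 3 = 6 dBV.
Post-compression overshoot = 6 − (-3) = 9 dB.
Before 3:1 compression the overshoot was 9 × 3 = 27 dB, so input = -3 + 27 = 24 dBV.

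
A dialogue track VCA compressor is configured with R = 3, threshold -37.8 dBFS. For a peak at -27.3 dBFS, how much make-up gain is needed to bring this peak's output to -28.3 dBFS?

6 dB

Without make-up, output = threshold + overshoot/3 = -37.8 + 3.5 = -34.3 dBFS.
Gap to target: 6 dB.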